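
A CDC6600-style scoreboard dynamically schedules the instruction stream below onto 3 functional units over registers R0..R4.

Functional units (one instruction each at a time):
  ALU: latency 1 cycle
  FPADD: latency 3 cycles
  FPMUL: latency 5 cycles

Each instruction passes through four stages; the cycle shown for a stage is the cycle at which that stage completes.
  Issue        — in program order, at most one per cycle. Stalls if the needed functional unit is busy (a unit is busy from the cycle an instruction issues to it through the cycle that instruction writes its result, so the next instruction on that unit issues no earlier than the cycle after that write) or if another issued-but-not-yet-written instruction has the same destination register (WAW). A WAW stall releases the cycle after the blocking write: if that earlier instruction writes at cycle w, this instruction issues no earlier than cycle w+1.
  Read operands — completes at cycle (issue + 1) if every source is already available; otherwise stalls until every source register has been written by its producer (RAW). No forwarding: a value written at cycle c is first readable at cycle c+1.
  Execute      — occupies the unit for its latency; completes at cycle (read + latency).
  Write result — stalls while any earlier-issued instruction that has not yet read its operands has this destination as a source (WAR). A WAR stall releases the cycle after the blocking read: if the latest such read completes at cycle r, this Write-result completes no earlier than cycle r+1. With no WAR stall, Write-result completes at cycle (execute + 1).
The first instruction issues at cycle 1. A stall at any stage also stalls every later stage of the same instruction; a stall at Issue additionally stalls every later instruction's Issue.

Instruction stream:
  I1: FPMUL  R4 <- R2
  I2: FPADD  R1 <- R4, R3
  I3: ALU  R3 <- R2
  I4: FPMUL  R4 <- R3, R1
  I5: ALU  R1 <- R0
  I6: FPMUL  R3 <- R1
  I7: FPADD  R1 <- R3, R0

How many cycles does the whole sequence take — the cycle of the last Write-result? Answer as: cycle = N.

I1 -> (1, 2, 7, 8)
I2 -> (2, 9, 12, 13)  // RAW R4: wait I1 write@8
I3 -> (3, 4, 5, 10)  // WAR R3: wait I2 read@9
I4 -> (9, 14, 19, 20)  // struct: FPMUL busy until I1 writes@8, RAW R1: wait I2 write@13
I5 -> (14, 15, 16, 17)  // WAW R1: wait I2 write@13
I6 -> (21, 22, 27, 28)  // struct: FPMUL busy until I4 writes@20
I7 -> (22, 29, 32, 33)  // RAW R3: wait I6 write@28

cycle = 33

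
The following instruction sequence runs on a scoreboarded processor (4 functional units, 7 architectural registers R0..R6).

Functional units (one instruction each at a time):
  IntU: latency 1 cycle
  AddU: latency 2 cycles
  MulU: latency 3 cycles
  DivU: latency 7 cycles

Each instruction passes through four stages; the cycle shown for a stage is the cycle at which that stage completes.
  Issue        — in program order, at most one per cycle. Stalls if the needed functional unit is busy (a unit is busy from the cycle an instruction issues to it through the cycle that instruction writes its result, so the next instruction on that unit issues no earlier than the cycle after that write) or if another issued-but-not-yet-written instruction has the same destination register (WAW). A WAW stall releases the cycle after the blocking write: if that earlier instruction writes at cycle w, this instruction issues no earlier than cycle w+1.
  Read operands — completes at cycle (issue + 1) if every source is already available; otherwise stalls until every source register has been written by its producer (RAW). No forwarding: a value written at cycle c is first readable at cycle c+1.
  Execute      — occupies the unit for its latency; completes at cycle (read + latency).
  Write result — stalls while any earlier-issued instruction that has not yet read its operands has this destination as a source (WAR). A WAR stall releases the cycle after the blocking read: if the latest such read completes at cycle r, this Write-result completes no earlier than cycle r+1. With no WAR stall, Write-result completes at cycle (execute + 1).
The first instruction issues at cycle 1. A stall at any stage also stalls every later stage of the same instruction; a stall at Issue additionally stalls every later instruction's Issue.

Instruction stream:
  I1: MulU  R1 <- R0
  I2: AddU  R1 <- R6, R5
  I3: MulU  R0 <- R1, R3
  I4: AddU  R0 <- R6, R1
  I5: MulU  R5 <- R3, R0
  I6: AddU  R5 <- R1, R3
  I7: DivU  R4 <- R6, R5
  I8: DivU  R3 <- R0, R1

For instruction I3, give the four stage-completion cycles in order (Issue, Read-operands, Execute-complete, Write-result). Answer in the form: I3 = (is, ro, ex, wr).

  I1 | 1 | 2 | 5 | 6
  I2 | 7 | 8 | 10 | 11   WAW R1: wait I1 write@6
  I3 | 8 | 12 | 15 | 16   RAW R1: wait I2 write@11
  I4 | 17 | 18 | 20 | 21   WAW R0: wait I3 write@16
  I5 | 18 | 22 | 25 | 26   RAW R0: wait I4 write@21
  I6 | 27 | 28 | 30 | 31   WAW R5: wait I5 write@26
  I7 | 28 | 32 | 39 | 40   RAW R5: wait I6 write@31
  I8 | 41 | 42 | 49 | 50   struct: DivU busy until I7 writes@40

I3 = (8, 12, 15, 16)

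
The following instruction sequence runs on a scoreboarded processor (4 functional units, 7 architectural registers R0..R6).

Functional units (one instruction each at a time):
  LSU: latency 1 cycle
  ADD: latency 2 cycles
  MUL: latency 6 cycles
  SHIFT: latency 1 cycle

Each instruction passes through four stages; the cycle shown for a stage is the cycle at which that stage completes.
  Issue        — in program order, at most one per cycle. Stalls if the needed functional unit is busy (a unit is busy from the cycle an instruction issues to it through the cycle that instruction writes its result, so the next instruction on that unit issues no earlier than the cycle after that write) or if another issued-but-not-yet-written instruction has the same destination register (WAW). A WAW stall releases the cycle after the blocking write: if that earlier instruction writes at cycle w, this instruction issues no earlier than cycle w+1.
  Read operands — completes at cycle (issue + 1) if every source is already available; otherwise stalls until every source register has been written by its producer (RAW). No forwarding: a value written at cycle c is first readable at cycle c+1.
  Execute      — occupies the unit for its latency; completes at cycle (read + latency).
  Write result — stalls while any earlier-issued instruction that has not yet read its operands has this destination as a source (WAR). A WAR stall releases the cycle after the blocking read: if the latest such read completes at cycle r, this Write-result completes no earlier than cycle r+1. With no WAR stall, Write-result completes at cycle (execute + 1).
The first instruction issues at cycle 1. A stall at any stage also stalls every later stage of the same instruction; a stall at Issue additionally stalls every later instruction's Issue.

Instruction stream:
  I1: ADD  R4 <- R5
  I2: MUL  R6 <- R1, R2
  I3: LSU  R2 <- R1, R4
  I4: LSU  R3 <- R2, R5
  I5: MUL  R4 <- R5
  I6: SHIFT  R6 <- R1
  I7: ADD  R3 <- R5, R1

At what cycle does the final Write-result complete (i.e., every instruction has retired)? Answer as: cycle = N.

cycle = 19

  I1 | 1 | 2 | 4 | 5
  I2 | 2 | 3 | 9 | 10
  I3 | 3 | 6 | 7 | 8   RAW R4: wait I1 write@5
  I4 | 9 | 10 | 11 | 12   struct: LSU busy until I3 writes@8
  I5 | 11 | 12 | 18 | 19   struct: MUL busy until I2 writes@10
  I6 | 12 | 13 | 14 | 15
  I7 | 13 | 14 | 16 | 17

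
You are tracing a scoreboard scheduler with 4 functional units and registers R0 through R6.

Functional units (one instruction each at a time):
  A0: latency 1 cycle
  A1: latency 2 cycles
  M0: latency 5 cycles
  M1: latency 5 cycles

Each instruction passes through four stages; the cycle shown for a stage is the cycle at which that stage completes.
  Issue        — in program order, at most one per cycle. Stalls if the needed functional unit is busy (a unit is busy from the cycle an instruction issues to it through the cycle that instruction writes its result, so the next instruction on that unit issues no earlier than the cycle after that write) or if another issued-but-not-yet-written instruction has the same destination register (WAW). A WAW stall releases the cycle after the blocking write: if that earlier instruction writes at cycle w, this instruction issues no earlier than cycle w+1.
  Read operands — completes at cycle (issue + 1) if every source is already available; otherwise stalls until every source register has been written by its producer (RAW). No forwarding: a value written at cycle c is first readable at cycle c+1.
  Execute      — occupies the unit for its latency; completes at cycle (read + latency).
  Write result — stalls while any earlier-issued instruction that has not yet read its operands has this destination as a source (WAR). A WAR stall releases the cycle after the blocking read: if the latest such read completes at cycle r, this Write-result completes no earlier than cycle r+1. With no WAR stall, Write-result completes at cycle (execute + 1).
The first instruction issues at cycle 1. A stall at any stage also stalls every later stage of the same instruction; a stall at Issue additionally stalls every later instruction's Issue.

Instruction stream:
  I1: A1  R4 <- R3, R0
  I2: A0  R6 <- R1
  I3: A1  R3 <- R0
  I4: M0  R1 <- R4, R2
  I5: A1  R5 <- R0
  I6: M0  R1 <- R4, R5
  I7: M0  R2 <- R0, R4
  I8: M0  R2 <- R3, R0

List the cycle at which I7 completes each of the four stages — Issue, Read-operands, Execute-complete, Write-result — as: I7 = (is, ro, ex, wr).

I7 = (23, 24, 29, 30)

t=1  I1 issues→A1
t=2  I1 reads | I2 issues→A0
t=3  I2 reads
t=4  I1 exec-done | I2 exec-done
t=5  I1 writes R4 | I2 writes R6
t=6  I3 issues→A1
t=7  I3 reads | I4 issues→M0
t=8  I4 reads
t=9  I3 exec-done
t=10  I3 writes R3
t=11  I5 issues→A1
t=12  I5 reads
t=13  I4 exec-done
t=14  I4 writes R1 | I5 exec-done
t=15  I5 writes R5 | I6 issues→M0
t=16  I6 reads
t=21  I6 exec-done
t=22  I6 writes R1
t=23  I7 issues→M0
t=24  I7 reads
t=29  I7 exec-done
t=30  I7 writes R2
t=31  I8 issues→M0
t=32  I8 reads
t=37  I8 exec-done
t=38  I8 writes R2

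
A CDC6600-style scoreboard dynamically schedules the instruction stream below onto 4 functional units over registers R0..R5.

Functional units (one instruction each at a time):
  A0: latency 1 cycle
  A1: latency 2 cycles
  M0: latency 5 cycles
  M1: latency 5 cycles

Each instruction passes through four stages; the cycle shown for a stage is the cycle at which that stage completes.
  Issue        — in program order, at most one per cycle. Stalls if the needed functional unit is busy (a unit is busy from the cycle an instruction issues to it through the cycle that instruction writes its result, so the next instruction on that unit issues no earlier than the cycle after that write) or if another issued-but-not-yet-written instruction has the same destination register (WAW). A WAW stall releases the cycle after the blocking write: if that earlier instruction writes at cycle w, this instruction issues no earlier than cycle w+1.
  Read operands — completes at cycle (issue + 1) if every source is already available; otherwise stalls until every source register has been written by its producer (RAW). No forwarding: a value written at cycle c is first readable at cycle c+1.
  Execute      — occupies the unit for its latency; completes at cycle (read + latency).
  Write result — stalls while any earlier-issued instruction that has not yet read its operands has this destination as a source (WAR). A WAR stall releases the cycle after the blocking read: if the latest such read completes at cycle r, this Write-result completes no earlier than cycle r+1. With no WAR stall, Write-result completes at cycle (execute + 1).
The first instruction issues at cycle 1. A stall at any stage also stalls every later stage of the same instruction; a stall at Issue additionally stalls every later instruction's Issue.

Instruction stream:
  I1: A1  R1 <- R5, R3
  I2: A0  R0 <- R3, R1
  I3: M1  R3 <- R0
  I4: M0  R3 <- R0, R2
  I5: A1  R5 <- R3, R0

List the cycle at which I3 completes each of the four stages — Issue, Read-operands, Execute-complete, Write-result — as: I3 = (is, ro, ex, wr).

I3 = (3, 9, 14, 15)

  I1 | 1 | 2 | 4 | 5
  I2 | 2 | 6 | 7 | 8   RAW R1: wait I1 write@5
  I3 | 3 | 9 | 14 | 15   RAW R0: wait I2 write@8
  I4 | 16 | 17 | 22 | 23   WAW R3: wait I3 write@15
  I5 | 17 | 24 | 26 | 27   RAW R3: wait I4 write@23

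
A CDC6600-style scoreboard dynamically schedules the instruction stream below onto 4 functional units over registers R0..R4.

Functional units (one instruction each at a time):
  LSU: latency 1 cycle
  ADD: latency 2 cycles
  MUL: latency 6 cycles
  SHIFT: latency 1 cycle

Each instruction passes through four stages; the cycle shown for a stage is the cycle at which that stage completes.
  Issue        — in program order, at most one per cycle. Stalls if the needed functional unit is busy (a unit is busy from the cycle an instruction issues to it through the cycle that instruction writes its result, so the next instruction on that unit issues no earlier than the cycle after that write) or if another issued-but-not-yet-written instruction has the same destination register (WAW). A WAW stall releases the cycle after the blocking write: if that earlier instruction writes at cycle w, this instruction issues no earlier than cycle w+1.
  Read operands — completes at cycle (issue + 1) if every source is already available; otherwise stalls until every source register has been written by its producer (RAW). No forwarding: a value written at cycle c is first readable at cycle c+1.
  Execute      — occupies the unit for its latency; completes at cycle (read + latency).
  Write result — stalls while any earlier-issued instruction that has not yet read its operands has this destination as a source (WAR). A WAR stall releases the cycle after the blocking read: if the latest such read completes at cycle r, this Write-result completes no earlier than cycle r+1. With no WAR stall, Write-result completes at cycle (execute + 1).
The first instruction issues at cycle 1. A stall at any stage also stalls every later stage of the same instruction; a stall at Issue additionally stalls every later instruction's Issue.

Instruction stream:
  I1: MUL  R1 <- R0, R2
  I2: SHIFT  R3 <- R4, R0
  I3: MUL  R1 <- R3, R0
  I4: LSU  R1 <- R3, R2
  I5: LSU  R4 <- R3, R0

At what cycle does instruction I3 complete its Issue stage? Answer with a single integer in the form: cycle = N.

cycle = 10

c1: issue I1 (MUL)
c2: I1 read-ops | issue I2 (SHIFT)
c3: I2 read-ops
c4: I2 finished on SHIFT
c5: I2→R3
c8: I1 finished on MUL
c9: I1→R1
c10: issue I3 (MUL)
c11: I3 read-ops
c17: I3 finished on MUL
c18: I3→R1
c19: issue I4 (LSU)
c20: I4 read-ops
c21: I4 finished on LSU
c22: I4→R1
c23: issue I5 (LSU)
c24: I5 read-ops
c25: I5 finished on LSU
c26: I5→R4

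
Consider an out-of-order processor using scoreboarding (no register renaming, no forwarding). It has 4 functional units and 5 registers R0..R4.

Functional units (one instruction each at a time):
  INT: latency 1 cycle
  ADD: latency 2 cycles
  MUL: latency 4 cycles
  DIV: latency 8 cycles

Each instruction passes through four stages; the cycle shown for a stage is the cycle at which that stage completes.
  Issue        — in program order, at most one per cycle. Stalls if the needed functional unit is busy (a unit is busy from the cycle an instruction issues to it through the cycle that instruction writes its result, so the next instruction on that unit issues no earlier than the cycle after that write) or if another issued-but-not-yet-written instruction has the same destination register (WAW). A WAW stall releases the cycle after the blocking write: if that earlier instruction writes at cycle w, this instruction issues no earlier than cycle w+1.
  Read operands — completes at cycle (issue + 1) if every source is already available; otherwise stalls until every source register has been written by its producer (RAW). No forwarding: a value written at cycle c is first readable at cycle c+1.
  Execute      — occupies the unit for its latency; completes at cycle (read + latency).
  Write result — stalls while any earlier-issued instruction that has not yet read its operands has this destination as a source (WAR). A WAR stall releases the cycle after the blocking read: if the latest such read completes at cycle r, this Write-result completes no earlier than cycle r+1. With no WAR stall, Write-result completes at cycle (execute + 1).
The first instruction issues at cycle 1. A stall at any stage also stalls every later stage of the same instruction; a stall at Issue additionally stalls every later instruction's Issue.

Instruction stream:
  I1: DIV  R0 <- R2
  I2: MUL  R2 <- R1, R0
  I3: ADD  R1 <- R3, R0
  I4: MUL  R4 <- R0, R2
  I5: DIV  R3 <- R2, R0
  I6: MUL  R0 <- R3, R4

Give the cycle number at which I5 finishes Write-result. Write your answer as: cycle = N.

cycle = 29

[I1] 1/2/10/11
[I2] 2/12/16/17  (RAW R0: wait I1 write@11)
[I3] 3/12/14/15  (RAW R0: wait I1 write@11)
[I4] 18/19/23/24  (struct: MUL busy until I2 writes@17)
[I5] 19/20/28/29
[I6] 25/30/34/35  (struct: MUL busy until I4 writes@24; RAW R3: wait I5 write@29)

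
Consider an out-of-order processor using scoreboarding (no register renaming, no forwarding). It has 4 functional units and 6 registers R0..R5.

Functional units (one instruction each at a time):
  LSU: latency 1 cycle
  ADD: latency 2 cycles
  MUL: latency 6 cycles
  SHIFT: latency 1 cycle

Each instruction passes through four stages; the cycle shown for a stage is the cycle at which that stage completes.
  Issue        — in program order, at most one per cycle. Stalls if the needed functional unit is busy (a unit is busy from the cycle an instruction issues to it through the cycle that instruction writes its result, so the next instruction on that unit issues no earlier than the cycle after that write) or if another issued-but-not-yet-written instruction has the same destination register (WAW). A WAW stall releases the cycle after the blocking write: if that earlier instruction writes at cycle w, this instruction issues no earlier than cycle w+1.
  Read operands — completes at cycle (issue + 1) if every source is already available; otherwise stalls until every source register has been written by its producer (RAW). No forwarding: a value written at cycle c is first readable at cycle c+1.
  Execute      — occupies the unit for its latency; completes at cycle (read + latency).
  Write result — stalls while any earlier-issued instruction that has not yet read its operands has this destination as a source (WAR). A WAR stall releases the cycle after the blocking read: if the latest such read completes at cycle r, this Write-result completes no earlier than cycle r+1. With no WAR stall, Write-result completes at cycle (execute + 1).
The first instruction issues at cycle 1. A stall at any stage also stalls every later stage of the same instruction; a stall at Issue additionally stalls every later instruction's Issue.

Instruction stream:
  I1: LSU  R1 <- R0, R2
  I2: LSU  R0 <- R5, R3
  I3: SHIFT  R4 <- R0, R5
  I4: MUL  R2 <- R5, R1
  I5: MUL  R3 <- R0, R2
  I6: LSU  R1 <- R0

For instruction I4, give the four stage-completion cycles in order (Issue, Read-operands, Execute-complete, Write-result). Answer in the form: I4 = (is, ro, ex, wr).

I4 = (7, 8, 14, 15)

cycle 1: issue I1 (LSU)
cycle 2: I1 read-ops
cycle 3: I1 finished on LSU
cycle 4: I1→R1
cycle 5: issue I2 (LSU)
cycle 6: I2 read-ops, issue I3 (SHIFT)
cycle 7: I2 finished on LSU, issue I4 (MUL)
cycle 8: I2→R0, I4 read-ops
cycle 9: I3 read-ops
cycle 10: I3 finished on SHIFT
cycle 11: I3→R4
cycle 14: I4 finished on MUL
cycle 15: I4→R2
cycle 16: issue I5 (MUL)
cycle 17: I5 read-ops, issue I6 (LSU)
cycle 18: I6 read-ops
cycle 19: I6 finished on LSU
cycle 20: I6→R1
cycle 23: I5 finished on MUL
cycle 24: I5→R3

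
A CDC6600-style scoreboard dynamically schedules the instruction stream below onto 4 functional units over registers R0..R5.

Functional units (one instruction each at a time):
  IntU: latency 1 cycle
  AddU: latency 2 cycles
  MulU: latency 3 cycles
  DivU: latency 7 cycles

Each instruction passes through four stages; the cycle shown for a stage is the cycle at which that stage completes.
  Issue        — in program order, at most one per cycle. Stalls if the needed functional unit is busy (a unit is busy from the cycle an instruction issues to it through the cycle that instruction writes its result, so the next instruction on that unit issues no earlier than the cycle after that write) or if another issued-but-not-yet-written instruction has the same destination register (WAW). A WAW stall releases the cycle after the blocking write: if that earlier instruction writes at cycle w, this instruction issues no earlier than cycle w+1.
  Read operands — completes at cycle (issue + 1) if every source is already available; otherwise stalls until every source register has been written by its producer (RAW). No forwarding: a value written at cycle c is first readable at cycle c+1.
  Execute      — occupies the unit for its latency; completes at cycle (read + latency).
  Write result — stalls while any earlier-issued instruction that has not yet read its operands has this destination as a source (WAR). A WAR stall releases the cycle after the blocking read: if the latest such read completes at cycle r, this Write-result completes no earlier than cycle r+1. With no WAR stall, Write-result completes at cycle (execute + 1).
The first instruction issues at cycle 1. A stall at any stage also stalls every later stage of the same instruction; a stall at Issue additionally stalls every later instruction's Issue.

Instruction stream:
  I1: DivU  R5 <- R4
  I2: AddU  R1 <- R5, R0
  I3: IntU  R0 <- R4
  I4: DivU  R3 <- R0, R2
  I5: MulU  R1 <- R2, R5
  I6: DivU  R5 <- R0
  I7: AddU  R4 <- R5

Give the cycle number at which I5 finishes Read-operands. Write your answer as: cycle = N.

cycle = 16

I1: IS=1 RO=2 EX=9 WR=10
I2: IS=2 RO=11 EX=13 WR=14  [RAW R5: wait I1 write@10]
I3: IS=3 RO=4 EX=5 WR=12  [WAR R0: wait I2 read@11]
I4: IS=11 RO=13 EX=20 WR=21  [struct: DivU busy until I1 writes@10; RAW R0: wait I3 write@12]
I5: IS=15 RO=16 EX=19 WR=20  [WAW R1: wait I2 write@14]
I6: IS=22 RO=23 EX=30 WR=31  [struct: DivU busy until I4 writes@21]
I7: IS=23 RO=32 EX=34 WR=35  [RAW R5: wait I6 write@31]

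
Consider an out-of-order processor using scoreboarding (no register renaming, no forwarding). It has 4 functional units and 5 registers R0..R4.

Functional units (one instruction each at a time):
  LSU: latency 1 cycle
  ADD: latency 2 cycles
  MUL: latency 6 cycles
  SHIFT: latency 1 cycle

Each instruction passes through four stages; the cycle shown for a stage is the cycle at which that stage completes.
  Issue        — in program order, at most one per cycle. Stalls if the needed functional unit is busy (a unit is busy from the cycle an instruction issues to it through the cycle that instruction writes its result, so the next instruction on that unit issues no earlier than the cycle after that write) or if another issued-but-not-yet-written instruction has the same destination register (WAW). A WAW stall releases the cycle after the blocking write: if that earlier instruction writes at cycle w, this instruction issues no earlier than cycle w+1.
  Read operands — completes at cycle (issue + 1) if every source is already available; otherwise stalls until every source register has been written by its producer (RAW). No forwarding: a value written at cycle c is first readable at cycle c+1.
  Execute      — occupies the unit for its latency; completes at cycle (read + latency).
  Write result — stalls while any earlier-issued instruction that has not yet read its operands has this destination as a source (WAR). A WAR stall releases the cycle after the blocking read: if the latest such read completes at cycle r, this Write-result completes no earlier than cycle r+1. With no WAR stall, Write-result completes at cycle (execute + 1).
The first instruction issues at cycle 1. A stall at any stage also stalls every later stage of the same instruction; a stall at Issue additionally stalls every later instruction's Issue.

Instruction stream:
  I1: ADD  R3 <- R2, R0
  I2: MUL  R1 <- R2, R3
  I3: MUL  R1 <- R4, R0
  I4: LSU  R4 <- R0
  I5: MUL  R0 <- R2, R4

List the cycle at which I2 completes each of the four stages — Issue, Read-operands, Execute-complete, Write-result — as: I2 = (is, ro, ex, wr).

I1  is:1  ro:2  ex:4  wr:5
I2  is:2  ro:6  ex:12  wr:13  — RAW R3: wait I1 write@5
I3  is:14  ro:15  ex:21  wr:22  — struct: MUL busy until I2 writes@13
I4  is:15  ro:16  ex:17  wr:18
I5  is:23  ro:24  ex:30  wr:31  — struct: MUL busy until I3 writes@22

I2 = (2, 6, 12, 13)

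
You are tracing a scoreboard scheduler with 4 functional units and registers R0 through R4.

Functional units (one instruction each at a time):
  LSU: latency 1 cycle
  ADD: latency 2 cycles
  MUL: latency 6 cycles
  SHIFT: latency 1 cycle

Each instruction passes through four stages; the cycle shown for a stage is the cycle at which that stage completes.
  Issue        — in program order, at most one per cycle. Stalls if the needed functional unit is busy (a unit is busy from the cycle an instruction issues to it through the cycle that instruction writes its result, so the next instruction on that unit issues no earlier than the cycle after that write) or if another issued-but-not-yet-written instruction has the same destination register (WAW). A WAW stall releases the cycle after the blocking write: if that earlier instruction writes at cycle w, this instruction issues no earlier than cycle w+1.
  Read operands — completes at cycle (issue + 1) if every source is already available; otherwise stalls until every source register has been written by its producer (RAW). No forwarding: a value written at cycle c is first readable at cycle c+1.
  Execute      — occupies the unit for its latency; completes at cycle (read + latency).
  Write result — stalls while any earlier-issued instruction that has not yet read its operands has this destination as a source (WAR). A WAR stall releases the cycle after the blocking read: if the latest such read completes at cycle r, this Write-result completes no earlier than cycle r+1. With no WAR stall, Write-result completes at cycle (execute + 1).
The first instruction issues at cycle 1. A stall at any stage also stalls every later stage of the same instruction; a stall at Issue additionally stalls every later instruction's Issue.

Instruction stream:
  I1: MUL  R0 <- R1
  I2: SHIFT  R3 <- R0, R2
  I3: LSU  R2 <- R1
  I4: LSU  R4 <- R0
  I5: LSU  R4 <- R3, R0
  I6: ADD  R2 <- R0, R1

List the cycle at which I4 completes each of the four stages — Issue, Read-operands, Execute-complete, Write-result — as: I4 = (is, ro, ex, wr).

I4 = (12, 13, 14, 15)

t=1  I1 dispatched to MUL
t=2  I1 operands ready; I2 dispatched to SHIFT
t=3  I3 dispatched to LSU
t=4  I3 operands ready
t=5  I3 complete
t=8  I1 complete
t=9  R0←I1
t=10  I2 operands ready
t=11  I2 complete; R2←I3
t=12  R3←I2; I4 dispatched to LSU
t=13  I4 operands ready
t=14  I4 complete
t=15  R4←I4
t=16  I5 dispatched to LSU
t=17  I5 operands ready; I6 dispatched to ADD
t=18  I5 complete; I6 operands ready
t=19  R4←I5
t=20  I6 complete
t=21  R2←I6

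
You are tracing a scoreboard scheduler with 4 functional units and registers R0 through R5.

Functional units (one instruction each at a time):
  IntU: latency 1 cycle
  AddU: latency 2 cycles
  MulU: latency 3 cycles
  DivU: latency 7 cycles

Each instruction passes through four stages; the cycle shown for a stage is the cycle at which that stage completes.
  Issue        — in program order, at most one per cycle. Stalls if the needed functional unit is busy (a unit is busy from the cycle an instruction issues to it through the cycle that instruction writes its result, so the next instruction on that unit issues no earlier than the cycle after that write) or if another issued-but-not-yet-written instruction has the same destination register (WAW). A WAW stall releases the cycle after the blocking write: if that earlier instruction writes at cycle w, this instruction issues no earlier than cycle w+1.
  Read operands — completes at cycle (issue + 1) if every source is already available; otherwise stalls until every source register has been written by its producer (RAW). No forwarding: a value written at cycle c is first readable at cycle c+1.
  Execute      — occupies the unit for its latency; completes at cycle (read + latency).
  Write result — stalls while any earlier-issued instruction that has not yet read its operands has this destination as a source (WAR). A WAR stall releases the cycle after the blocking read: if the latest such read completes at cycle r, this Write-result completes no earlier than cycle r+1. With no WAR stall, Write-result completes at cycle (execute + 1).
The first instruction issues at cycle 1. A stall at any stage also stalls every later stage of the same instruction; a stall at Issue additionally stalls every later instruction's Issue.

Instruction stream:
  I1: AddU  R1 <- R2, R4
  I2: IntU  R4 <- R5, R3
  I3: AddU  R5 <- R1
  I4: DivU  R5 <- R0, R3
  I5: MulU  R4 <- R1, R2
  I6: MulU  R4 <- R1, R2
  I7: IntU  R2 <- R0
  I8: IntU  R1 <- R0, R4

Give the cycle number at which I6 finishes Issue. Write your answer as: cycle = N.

I1: IS=1 RO=2 EX=4 WR=5
I2: IS=2 RO=3 EX=4 WR=5
I3: IS=6 RO=7 EX=9 WR=10  [struct: AddU busy until I1 writes@5]
I4: IS=11 RO=12 EX=19 WR=20  [WAW R5: wait I3 write@10]
I5: IS=12 RO=13 EX=16 WR=17
I6: IS=18 RO=19 EX=22 WR=23  [struct: MulU busy until I5 writes@17]
I7: IS=19 RO=20 EX=21 WR=22
I8: IS=23 RO=24 EX=25 WR=26  [struct: IntU busy until I7 writes@22]

cycle = 18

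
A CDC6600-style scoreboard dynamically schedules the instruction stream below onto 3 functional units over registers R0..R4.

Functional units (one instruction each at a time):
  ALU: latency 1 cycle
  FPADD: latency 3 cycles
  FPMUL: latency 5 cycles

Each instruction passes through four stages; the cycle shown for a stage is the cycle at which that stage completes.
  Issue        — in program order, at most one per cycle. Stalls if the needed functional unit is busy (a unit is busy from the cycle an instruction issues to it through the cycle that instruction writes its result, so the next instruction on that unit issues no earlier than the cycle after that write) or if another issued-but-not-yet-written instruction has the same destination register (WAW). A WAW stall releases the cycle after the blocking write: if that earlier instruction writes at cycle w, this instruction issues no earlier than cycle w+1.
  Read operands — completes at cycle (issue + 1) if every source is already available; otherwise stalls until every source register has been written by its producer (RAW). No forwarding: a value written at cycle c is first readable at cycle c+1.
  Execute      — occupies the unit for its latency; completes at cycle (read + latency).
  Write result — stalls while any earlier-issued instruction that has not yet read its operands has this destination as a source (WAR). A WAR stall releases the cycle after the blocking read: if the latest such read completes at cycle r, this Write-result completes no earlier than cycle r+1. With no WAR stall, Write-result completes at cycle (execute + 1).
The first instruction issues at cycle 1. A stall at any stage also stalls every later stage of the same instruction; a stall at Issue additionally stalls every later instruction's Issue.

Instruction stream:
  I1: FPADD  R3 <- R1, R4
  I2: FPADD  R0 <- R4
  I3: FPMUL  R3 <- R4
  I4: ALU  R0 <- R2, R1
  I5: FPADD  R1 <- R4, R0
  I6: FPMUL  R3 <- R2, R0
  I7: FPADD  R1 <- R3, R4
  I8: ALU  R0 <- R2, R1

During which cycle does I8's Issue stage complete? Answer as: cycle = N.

1) issue 1, read 2, done 5, write 6
2) issue 7, read 8, done 11, write 12  <struct: FPADD busy until I1 writes@6>
3) issue 8, read 9, done 14, write 15
4) issue 13, read 14, done 15, write 16  <WAW R0: wait I2 write@12>
5) issue 14, read 17, done 20, write 21  <RAW R0: wait I4 write@16>
6) issue 16, read 17, done 22, write 23  <struct: FPMUL busy until I3 writes@15>
7) issue 22, read 24, done 27, write 28  <struct: FPADD busy until I5 writes@21 / RAW R3: wait I6 write@23>
8) issue 23, read 29, done 30, write 31  <RAW R1: wait I7 write@28>

cycle = 23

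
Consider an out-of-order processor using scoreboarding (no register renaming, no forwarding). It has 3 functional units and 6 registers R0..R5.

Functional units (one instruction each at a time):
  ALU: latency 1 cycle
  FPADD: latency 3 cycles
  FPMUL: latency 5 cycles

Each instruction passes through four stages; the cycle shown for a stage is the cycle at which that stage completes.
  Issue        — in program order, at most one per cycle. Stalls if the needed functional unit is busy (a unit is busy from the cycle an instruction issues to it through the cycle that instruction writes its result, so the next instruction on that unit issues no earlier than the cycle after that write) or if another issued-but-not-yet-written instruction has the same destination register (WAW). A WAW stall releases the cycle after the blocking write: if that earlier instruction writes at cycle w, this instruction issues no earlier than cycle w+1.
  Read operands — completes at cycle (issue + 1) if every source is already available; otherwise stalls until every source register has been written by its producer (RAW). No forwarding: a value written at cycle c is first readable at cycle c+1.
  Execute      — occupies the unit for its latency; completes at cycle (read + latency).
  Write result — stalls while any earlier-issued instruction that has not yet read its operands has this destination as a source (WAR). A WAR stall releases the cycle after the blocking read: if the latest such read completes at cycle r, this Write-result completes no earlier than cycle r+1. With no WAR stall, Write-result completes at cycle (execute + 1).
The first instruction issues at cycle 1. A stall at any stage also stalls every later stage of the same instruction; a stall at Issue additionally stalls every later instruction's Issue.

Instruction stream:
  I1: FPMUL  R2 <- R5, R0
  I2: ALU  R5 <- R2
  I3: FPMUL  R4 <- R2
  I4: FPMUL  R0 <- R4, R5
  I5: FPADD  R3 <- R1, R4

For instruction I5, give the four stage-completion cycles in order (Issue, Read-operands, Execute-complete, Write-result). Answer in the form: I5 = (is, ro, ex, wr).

I5 = (18, 19, 22, 23)

  I1 | 1 | 2 | 7 | 8
  I2 | 2 | 9 | 10 | 11   RAW R2: wait I1 write@8
  I3 | 9 | 10 | 15 | 16   struct: FPMUL busy until I1 writes@8
  I4 | 17 | 18 | 23 | 24   struct: FPMUL busy until I3 writes@16
  I5 | 18 | 19 | 22 | 23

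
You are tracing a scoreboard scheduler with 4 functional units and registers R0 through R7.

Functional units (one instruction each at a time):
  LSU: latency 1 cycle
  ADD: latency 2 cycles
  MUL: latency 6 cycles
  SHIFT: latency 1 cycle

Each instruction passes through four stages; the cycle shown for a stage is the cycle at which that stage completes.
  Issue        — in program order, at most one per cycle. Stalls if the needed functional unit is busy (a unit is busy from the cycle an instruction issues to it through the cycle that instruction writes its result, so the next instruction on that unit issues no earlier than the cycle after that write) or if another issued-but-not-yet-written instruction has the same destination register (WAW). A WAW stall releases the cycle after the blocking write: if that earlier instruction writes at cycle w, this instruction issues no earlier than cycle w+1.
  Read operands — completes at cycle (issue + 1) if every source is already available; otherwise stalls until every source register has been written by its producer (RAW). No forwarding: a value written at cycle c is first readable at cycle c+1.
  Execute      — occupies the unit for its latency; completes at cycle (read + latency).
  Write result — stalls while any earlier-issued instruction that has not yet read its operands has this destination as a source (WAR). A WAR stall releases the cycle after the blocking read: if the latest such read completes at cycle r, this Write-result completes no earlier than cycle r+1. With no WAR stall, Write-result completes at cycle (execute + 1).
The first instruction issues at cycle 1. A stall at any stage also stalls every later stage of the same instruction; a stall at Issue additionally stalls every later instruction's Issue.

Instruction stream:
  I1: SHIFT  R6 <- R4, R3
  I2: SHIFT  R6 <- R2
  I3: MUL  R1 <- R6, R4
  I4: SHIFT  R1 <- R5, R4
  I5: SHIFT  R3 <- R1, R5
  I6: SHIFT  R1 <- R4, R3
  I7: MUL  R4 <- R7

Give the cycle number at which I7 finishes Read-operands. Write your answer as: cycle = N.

cycle = 27

c1: I1→SHIFT
c2: I1 RO
c3: I1 EX
c4: I1 WR R6
c5: I2→SHIFT
c6: I2 RO, I3→MUL
c7: I2 EX
c8: I2 WR R6
c9: I3 RO
c15: I3 EX
c16: I3 WR R1
c17: I4→SHIFT
c18: I4 RO
c19: I4 EX
c20: I4 WR R1
c21: I5→SHIFT
c22: I5 RO
c23: I5 EX
c24: I5 WR R3
c25: I6→SHIFT
c26: I6 RO, I7→MUL
c27: I6 EX, I7 RO
c28: I6 WR R1
c33: I7 EX
c34: I7 WR R4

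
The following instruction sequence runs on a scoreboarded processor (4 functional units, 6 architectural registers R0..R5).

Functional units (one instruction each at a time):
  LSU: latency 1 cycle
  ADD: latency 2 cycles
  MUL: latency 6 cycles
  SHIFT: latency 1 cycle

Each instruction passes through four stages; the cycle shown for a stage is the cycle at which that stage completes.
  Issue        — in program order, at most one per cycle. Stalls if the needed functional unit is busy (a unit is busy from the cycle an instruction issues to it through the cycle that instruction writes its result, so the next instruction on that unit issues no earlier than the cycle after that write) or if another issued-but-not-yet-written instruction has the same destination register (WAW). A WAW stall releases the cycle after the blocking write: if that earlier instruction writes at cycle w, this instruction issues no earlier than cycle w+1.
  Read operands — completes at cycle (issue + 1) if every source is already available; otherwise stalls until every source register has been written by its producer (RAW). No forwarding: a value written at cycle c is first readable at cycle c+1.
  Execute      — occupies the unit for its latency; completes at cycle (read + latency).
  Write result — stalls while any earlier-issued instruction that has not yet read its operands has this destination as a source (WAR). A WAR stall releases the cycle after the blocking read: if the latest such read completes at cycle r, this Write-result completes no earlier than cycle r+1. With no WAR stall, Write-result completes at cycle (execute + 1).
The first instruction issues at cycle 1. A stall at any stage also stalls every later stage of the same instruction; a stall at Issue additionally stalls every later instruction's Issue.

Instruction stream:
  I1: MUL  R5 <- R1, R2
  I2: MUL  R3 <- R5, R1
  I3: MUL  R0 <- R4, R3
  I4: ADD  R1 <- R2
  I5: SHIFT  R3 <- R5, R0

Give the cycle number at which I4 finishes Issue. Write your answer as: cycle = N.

cycle 1: I1→MUL
cycle 2: I1 RO
cycle 8: I1 EX
cycle 9: I1 WR R5
cycle 10: I2→MUL
cycle 11: I2 RO
cycle 17: I2 EX
cycle 18: I2 WR R3
cycle 19: I3→MUL
cycle 20: I3 RO, I4→ADD
cycle 21: I4 RO, I5→SHIFT
cycle 23: I4 EX
cycle 24: I4 WR R1
cycle 26: I3 EX
cycle 27: I3 WR R0
cycle 28: I5 RO
cycle 29: I5 EX
cycle 30: I5 WR R3

cycle = 20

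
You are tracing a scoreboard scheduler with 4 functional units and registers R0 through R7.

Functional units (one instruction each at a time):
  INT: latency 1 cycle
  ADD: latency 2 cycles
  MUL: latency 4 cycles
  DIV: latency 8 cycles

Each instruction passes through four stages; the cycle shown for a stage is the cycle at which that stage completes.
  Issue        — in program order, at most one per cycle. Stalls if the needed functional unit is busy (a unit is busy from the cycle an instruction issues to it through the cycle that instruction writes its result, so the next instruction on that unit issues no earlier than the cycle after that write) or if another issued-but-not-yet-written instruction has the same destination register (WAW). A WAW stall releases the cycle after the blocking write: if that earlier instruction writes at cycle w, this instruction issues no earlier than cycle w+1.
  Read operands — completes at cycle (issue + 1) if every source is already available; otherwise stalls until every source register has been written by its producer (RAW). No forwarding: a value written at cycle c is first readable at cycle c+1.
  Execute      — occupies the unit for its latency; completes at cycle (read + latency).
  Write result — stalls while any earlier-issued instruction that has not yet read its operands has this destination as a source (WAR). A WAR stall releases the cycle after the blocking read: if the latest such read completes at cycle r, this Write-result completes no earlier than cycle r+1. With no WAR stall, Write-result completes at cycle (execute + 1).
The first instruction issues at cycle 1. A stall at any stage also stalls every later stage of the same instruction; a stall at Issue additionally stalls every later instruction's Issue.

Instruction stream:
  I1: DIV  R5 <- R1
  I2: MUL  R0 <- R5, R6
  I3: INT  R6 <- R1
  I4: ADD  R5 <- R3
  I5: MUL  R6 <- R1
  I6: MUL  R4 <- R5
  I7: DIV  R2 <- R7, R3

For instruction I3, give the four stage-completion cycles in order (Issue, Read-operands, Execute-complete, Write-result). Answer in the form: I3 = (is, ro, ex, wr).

I3 = (3, 4, 5, 13)

cycle 1: I1→DIV
cycle 2: I1 RO; I2→MUL
cycle 3: I3→INT
cycle 4: I3 RO
cycle 5: I3 EX
cycle 10: I1 EX
cycle 11: I1 WR R5
cycle 12: I2 RO; I4→ADD
cycle 13: I3 WR R6; I4 RO
cycle 15: I4 EX
cycle 16: I2 EX; I4 WR R5
cycle 17: I2 WR R0
cycle 18: I5→MUL
cycle 19: I5 RO
cycle 23: I5 EX
cycle 24: I5 WR R6
cycle 25: I6→MUL
cycle 26: I6 RO; I7→DIV
cycle 27: I7 RO
cycle 30: I6 EX
cycle 31: I6 WR R4
cycle 35: I7 EX
cycle 36: I7 WR R2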